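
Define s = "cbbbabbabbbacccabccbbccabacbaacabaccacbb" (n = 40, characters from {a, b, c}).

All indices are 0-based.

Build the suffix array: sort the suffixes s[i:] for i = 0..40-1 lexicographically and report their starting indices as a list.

[28, 23, 31, 4, 7, 15, 29, 25, 36, 33, 11, 39, 27, 3, 6, 24, 32, 10, 38, 2, 5, 9, 1, 8, 19, 20, 16, 22, 30, 14, 35, 26, 37, 0, 18, 21, 13, 34, 17, 12]

sorted suffixes:
  #0 SA[0]=28  'aacabaccacbb'
  #1 SA[1]=23  'abacbaacabaccacbb'
  #2 SA[2]=31  'abaccacbb'
  #3 SA[3]=4  'abbabbbacccabccbbccabacbaacabaccacbb'
  #4 SA[4]=7  'abbbacccabccbbccabacbaacabaccacbb'
  #5 SA[5]=15  'abccbbccabacbaacabaccacbb'
  #6 SA[6]=29  'acabaccacbb'
  #7 SA[7]=25  'acbaacabaccacbb'
  #8 SA[8]=36  'acbb'
  #9 SA[9]=33  'accacbb'
  #10 SA[10]=11  'acccabccbbccabacbaacabaccacbb'
  #11 SA[11]=39  'b'
  #12 SA[12]=27  'baacabaccacbb'
  #13 SA[13]=3  'babbabbbacccabccbbccabacbaacabaccacbb'
  #14 SA[14]=6  'babbbacccabccbbccabacbaacabaccacbb'
  #15 SA[15]=24  'bacbaacabaccacbb'
  #16 SA[16]=32  'baccacbb'
  #17 SA[17]=10  'bacccabccbbccabacbaacabaccacbb'
  #18 SA[18]=38  'bb'
  #19 SA[19]=2  'bbabbabbbacccabccbbccabacbaacabaccacbb'
  #20 SA[20]=5  'bbabbbacccabccbbccabacbaacabaccacbb'
  #21 SA[21]=9  'bbacccabccbbccabacbaacabaccacbb'
  #22 SA[22]=1  'bbbabbabbbacccabccbbccabacbaacabaccacbb'
  #23 SA[23]=8  'bbbacccabccbbccabacbaacabaccacbb'
  #24 SA[24]=19  'bbccabacbaacabaccacbb'
  #25 SA[25]=20  'bccabacbaacabaccacbb'
  #26 SA[26]=16  'bccbbccabacbaacabaccacbb'
  #27 SA[27]=22  'cabacbaacabaccacbb'
  #28 SA[28]=30  'cabaccacbb'
  #29 SA[29]=14  'cabccbbccabacbaacabaccacbb'
  #30 SA[30]=35  'cacbb'
  #31 SA[31]=26  'cbaacabaccacbb'
  #32 SA[32]=37  'cbb'
  #33 SA[33]=0  'cbbbabbabbbacccabccbbccabacbaacabaccacbb'
  #34 SA[34]=18  'cbbccabacbaacabaccacbb'
  #35 SA[35]=21  'ccabacbaacabaccacbb'
  #36 SA[36]=13  'ccabccbbccabacbaacabaccacbb'
  #37 SA[37]=34  'ccacbb'
  #38 SA[38]=17  'ccbbccabacbaacabaccacbb'
  #39 SA[39]=12  'cccabccbbccabacbaacabaccacbb'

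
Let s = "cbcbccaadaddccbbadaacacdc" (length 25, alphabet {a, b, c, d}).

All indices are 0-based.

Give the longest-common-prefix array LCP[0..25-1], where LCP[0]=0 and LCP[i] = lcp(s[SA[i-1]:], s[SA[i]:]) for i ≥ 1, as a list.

sorted suffixes:
  #0 SA[0]=18  'aacacdc'
  #1 SA[1]=6  'aadaddccbbadaacacdc'
  #2 SA[2]=19  'acacdc'
  #3 SA[3]=21  'acdc'
  #4 SA[4]=16  'adaacacdc'
  #5 SA[5]=7  'adaddccbbadaacacdc'
  #6 SA[6]=9  'addccbbadaacacdc'
  #7 SA[7]=15  'badaacacdc'
  #8 SA[8]=14  'bbadaacacdc'
  #9 SA[9]=1  'bcbccaadaddccbbadaacacdc'
  #10 SA[10]=3  'bccaadaddccbbadaacacdc'
  #11 SA[11]=24  'c'
  #12 SA[12]=5  'caadaddccbbadaacacdc'
  #13 SA[13]=20  'cacdc'
  #14 SA[14]=13  'cbbadaacacdc'
  #15 SA[15]=0  'cbcbccaadaddccbbadaacacdc'
  #16 SA[16]=2  'cbccaadaddccbbadaacacdc'
  #17 SA[17]=4  'ccaadaddccbbadaacacdc'
  #18 SA[18]=12  'ccbbadaacacdc'
  #19 SA[19]=22  'cdc'
  #20 SA[20]=17  'daacacdc'
  #21 SA[21]=8  'daddccbbadaacacdc'
  #22 SA[22]=23  'dc'
  #23 SA[23]=11  'dccbbadaacacdc'
  #24 SA[24]=10  'ddccbbadaacacdc'

SA = [18, 6, 19, 21, 16, 7, 9, 15, 14, 1, 3, 24, 5, 20, 13, 0, 2, 4, 12, 22, 17, 8, 23, 11, 10]
rank  pair      lcp
   1  s[18:],s[6:]  2  'aa'
   2  s[6:],s[19:]  1  'a'
   3  s[19:],s[21:]  2  'ac'
   4  s[21:],s[16:]  1  'a'
   5  s[16:],s[7:]  3  'ada'
   6  s[7:],s[9:]  2  'ad'
   7  s[9:],s[15:]  0  ''
   8  s[15:],s[14:]  1  'b'
   9  s[14:],s[1:]  1  'b'
  10  s[1:],s[3:]  2  'bc'
  11  s[3:],s[24:]  0  ''
  12  s[24:],s[5:]  1  'c'
  13  s[5:],s[20:]  2  'ca'
  14  s[20:],s[13:]  1  'c'
  15  s[13:],s[0:]  2  'cb'
  16  s[0:],s[2:]  3  'cbc'
  17  s[2:],s[4:]  1  'c'
  18  s[4:],s[12:]  2  'cc'
  19  s[12:],s[22:]  1  'c'
  20  s[22:],s[17:]  0  ''
  21  s[17:],s[8:]  2  'da'
  22  s[8:],s[23:]  1  'd'
  23  s[23:],s[11:]  2  'dc'
  24  s[11:],s[10:]  1  'd'

[0, 2, 1, 2, 1, 3, 2, 0, 1, 1, 2, 0, 1, 2, 1, 2, 3, 1, 2, 1, 0, 2, 1, 2, 1]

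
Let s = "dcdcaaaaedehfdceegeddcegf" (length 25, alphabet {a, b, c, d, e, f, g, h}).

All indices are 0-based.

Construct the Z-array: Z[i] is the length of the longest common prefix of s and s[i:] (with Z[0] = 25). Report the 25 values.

[25, 0, 2, 0, 0, 0, 0, 0, 0, 1, 0, 0, 0, 2, 0, 0, 0, 0, 0, 1, 2, 0, 0, 0, 0]

Z[0]=25
i=1: fresh scan; Z[1]=0
i=2: fresh scan; Z[2]=2 extend→box=[2,4)
i=3: min(r-i=1, Z[1]=0)=0; Z[3]=0
i=4: fresh scan; Z[4]=0
i=5: fresh scan; Z[5]=0
i=6: fresh scan; Z[6]=0
i=7: fresh scan; Z[7]=0
i=8: fresh scan; Z[8]=0
i=9: fresh scan; Z[9]=1 extend→box=[9,10)
i=10: fresh scan; Z[10]=0
i=11: fresh scan; Z[11]=0
i=12: fresh scan; Z[12]=0
i=13: fresh scan; Z[13]=2 extend→box=[13,15)
i=14: min(r-i=1, Z[1]=0)=0; Z[14]=0
i=15: fresh scan; Z[15]=0
i=16: fresh scan; Z[16]=0
i=17: fresh scan; Z[17]=0
i=18: fresh scan; Z[18]=0
i=19: fresh scan; Z[19]=1 extend→box=[19,20)
i=20: fresh scan; Z[20]=2 extend→box=[20,22)
i=21: min(r-i=1, Z[1]=0)=0; Z[21]=0
i=22: fresh scan; Z[22]=0
i=23: fresh scan; Z[23]=0
i=24: fresh scan; Z[24]=0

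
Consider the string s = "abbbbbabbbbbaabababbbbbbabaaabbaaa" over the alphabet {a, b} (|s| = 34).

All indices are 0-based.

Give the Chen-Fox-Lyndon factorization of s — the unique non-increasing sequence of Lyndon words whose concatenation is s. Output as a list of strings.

emit factor 1: 'abbbbb' (i=0, period=6)
emit factor 2: 'abbbbb' (i=6, period=6)
emit factor 3: 'aabababbbbbbab' (i=12, period=14)
emit factor 4: 'aaabb' (i=26, period=5)
emit factor 5: 'a' (i=31, period=1)
emit factor 6: 'a' (i=32, period=1)
emit factor 7: 'a' (i=33, period=1)

["abbbbb", "abbbbb", "aabababbbbbbab", "aaabb", "a", "a", "a"]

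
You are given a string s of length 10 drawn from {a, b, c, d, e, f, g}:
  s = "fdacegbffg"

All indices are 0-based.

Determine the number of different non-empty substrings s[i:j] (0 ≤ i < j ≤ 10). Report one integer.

52

rank | idx | suffix
   0 |   2 | acegbffg
   1 |   6 | bffg
   2 |   3 | cegbffg
   3 |   1 | dacegbffg
   4 |   4 | egbffg
   5 |   0 | fdacegbffg
   6 |   7 | ffg
   7 |   8 | fg
   8 |   9 | g
   9 |   5 | gbffg

SA = [2, 6, 3, 1, 4, 0, 7, 8, 9, 5]
[i] adj suffixes → lcp
  [1] 2/6 → 0 ('')
  [2] 6/3 → 0 ('')
  [3] 3/1 → 0 ('')
  [4] 1/4 → 0 ('')
  [5] 4/0 → 0 ('')
  [6] 0/7 → 1 ('f')
  [7] 7/8 → 1 ('f')
  [8] 8/9 → 0 ('')
  [9] 9/5 → 1 ('g')

n(n+1)/2 = 10·11/2 = 55
Σ LCP = 0 + 0 + 0 + 0 + 0 + 0 + 1 + 1 + 0 + 1 = 3
distinct = 55 − 3 = 52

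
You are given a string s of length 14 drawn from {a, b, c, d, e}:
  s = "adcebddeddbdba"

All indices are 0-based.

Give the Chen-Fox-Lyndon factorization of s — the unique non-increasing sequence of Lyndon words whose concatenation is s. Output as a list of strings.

["adcebddeddbdb", "a"]

emit factor 1: 'adcebddeddbdb' (i=0, period=13)
emit factor 2: 'a' (i=13, period=1)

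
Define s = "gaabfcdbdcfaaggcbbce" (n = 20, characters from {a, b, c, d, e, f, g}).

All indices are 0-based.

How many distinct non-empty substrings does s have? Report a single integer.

196

rank→(start, suffix):
  0 → (1, 'aabfcdbdcfaaggcbbce')
  1 → (11, 'aaggcbbce')
  2 → (2, 'abfcdbdcfaaggcbbce')
  3 → (12, 'aggcbbce')
  4 → (16, 'bbce')
  5 → (17, 'bce')
  6 → (7, 'bdcfaaggcbbce')
  7 → (3, 'bfcdbdcfaaggcbbce')
  8 → (15, 'cbbce')
  9 → (5, 'cdbdcfaaggcbbce')
  10 → (18, 'ce')
  11 → (9, 'cfaaggcbbce')
  12 → (6, 'dbdcfaaggcbbce')
  13 → (8, 'dcfaaggcbbce')
  14 → (19, 'e')
  15 → (10, 'faaggcbbce')
  16 → (4, 'fcdbdcfaaggcbbce')
  17 → (0, 'gaabfcdbdcfaaggcbbce')
  18 → (14, 'gcbbce')
  19 → (13, 'ggcbbce')

SA = [1, 11, 2, 12, 16, 17, 7, 3, 15, 5, 18, 9, 6, 8, 19, 10, 4, 0, 14, 13]
rank  pair      lcp
   1  s[1:],s[11:]  2  'aa'
   2  s[11:],s[2:]  1  'a'
   3  s[2:],s[12:]  1  'a'
   4  s[12:],s[16:]  0  ''
   5  s[16:],s[17:]  1  'b'
   6  s[17:],s[7:]  1  'b'
   7  s[7:],s[3:]  1  'b'
   8  s[3:],s[15:]  0  ''
   9  s[15:],s[5:]  1  'c'
  10  s[5:],s[18:]  1  'c'
  11  s[18:],s[9:]  1  'c'
  12  s[9:],s[6:]  0  ''
  13  s[6:],s[8:]  1  'd'
  14  s[8:],s[19:]  0  ''
  15  s[19:],s[10:]  0  ''
  16  s[10:],s[4:]  1  'f'
  17  s[4:],s[0:]  0  ''
  18  s[0:],s[14:]  1  'g'
  19  s[14:],s[13:]  1  'g'

n(n+1)/2 = 20·21/2 = 210
Σ LCP = 0 + 2 + 1 + 1 + 0 + 1 + 1 + 1 + 0 + 1 + 1 + 1 + 0 + 1 + 0 + 0 + 1 + 0 + 1 + 1 = 14
distinct = 210 − 14 = 196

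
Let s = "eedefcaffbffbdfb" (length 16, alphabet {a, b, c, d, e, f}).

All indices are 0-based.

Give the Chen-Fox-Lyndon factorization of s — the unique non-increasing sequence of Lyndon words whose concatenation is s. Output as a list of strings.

emit factor 1: 'e' (i=0, period=1)
emit factor 2: 'e' (i=1, period=1)
emit factor 3: 'def' (i=2, period=3)
emit factor 4: 'c' (i=5, period=1)
emit factor 5: 'affbffbdfb' (i=6, period=10)

["e", "e", "def", "c", "affbffbdfb"]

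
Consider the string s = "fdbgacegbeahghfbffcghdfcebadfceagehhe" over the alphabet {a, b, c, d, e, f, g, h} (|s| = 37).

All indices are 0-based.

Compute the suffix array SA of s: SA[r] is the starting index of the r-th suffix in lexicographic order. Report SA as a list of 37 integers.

[4, 26, 31, 10, 25, 8, 15, 2, 29, 23, 5, 18, 1, 27, 21, 36, 30, 9, 24, 6, 33, 14, 28, 22, 17, 0, 16, 3, 7, 32, 19, 12, 20, 35, 13, 11, 34]

rank | idx | suffix
   0 |   4 | acegbeahghfbffcghdfcebadfceagehhe
   1 |  26 | adfceagehhe
   2 |  31 | agehhe
   3 |  10 | ahghfbffcghdfcebadfceagehhe
   4 |  25 | badfceagehhe
   5 |   8 | beahghfbffcghdfcebadfceagehhe
   6 |  15 | bffcghdfcebadfceagehhe
   7 |   2 | bgacegbeahghfbffcghdfcebadfceagehhe
   8 |  29 | ceagehhe
   9 |  23 | cebadfceagehhe
  10 |   5 | cegbeahghfbffcghdfcebadfceagehhe
  11 |  18 | cghdfcebadfceagehhe
  12 |   1 | dbgacegbeahghfbffcghdfcebadfceagehhe
  13 |  27 | dfceagehhe
  14 |  21 | dfcebadfceagehhe
  15 |  36 | e
  16 |  30 | eagehhe
  17 |   9 | eahghfbffcghdfcebadfceagehhe
  18 |  24 | ebadfceagehhe
  19 |   6 | egbeahghfbffcghdfcebadfceagehhe
  20 |  33 | ehhe
  21 |  14 | fbffcghdfcebadfceagehhe
  22 |  28 | fceagehhe
  23 |  22 | fcebadfceagehhe
  24 |  17 | fcghdfcebadfceagehhe
  25 |   0 | fdbgacegbeahghfbffcghdfcebadfceagehhe
  26 |  16 | ffcghdfcebadfceagehhe
  27 |   3 | gacegbeahghfbffcghdfcebadfceagehhe
  28 |   7 | gbeahghfbffcghdfcebadfceagehhe
  29 |  32 | gehhe
  30 |  19 | ghdfcebadfceagehhe
  31 |  12 | ghfbffcghdfcebadfceagehhe
  32 |  20 | hdfcebadfceagehhe
  33 |  35 | he
  34 |  13 | hfbffcghdfcebadfceagehhe
  35 |  11 | hghfbffcghdfcebadfceagehhe
  36 |  34 | hhe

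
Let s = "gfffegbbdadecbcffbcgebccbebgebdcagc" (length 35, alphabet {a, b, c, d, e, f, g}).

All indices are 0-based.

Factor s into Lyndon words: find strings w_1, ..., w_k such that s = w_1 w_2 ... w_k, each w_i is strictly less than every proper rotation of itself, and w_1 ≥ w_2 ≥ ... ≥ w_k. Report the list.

["g", "f", "f", "f", "eg", "bbd", "adecbcffbcgebccbebgebdcagc"]

emit factor 1: 'g' (i=0, period=1)
emit factor 2: 'f' (i=1, period=1)
emit factor 3: 'f' (i=2, period=1)
emit factor 4: 'f' (i=3, period=1)
emit factor 5: 'eg' (i=4, period=2)
emit factor 6: 'bbd' (i=6, period=3)
emit factor 7: 'adecbcffbcgebccbebgebdcagc' (i=9, period=26)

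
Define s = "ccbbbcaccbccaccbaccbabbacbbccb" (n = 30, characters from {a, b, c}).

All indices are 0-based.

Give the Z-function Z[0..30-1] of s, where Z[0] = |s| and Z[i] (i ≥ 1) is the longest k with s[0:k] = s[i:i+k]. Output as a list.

[30, 1, 0, 0, 0, 1, 0, 3, 1, 0, 2, 1, 0, 3, 1, 0, 0, 3, 1, 0, 0, 0, 0, 0, 1, 0, 0, 3, 1, 0]

Z[0]=30
i=1: i≥r, start 0; Z[1]=1 scan→box=[1,2)
i=2: i≥r, start 0; Z[2]=0
i=3: i≥r, start 0; Z[3]=0
i=4: i≥r, start 0; Z[4]=0
i=5: i≥r, start 0; Z[5]=1 scan→box=[5,6)
i=6: i≥r, start 0; Z[6]=0
i=7: i≥r, start 0; Z[7]=3 scan→box=[7,10)
i=8: min(r-i=2, Z[1]=1)=1; Z[8]=1
i=9: min(r-i=1, Z[2]=0)=0; Z[9]=0
i=10: i≥r, start 0; Z[10]=2 scan→box=[10,12)
i=11: min(r-i=1, Z[1]=1)=1; Z[11]=1
i=12: i≥r, start 0; Z[12]=0
i=13: i≥r, start 0; Z[13]=3 scan→box=[13,16)
i=14: min(r-i=2, Z[1]=1)=1; Z[14]=1
i=15: min(r-i=1, Z[2]=0)=0; Z[15]=0
i=16: i≥r, start 0; Z[16]=0
i=17: i≥r, start 0; Z[17]=3 scan→box=[17,20)
i=18: min(r-i=2, Z[1]=1)=1; Z[18]=1
i=19: min(r-i=1, Z[2]=0)=0; Z[19]=0
i=20: i≥r, start 0; Z[20]=0
i=21: i≥r, start 0; Z[21]=0
i=22: i≥r, start 0; Z[22]=0
i=23: i≥r, start 0; Z[23]=0
i=24: i≥r, start 0; Z[24]=1 scan→box=[24,25)
i=25: i≥r, start 0; Z[25]=0
i=26: i≥r, start 0; Z[26]=0
i=27: i≥r, start 0; Z[27]=3 scan→box=[27,30)
i=28: min(r-i=2, Z[1]=1)=1; Z[28]=1
i=29: min(r-i=1, Z[2]=0)=0; Z[29]=0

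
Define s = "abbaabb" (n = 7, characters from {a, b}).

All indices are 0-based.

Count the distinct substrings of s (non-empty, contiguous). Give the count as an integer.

20

rank→(start, suffix):
  0 → (3, 'aabb')
  1 → (4, 'abb')
  2 → (0, 'abbaabb')
  3 → (6, 'b')
  4 → (2, 'baabb')
  5 → (5, 'bb')
  6 → (1, 'bbaabb')

SA = [3, 4, 0, 6, 2, 5, 1]
[i] adj suffixes → lcp
  [1] 3/4 → 1 ('a')
  [2] 4/0 → 3 ('abb')
  [3] 0/6 → 0 ('')
  [4] 6/2 → 1 ('b')
  [5] 2/5 → 1 ('b')
  [6] 5/1 → 2 ('bb')

n(n+1)/2 = 7·8/2 = 28
Σ LCP = 0 + 1 + 3 + 0 + 1 + 1 + 2 = 8
distinct = 28 − 8 = 20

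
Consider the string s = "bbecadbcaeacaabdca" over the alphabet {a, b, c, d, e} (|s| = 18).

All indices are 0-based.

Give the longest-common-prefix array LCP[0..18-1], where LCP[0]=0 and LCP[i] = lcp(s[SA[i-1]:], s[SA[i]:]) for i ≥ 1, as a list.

[0, 1, 1, 1, 1, 1, 0, 1, 1, 1, 0, 2, 2, 2, 0, 1, 0, 1]

sorted suffixes:
  #0 SA[0]=17  'a'
  #1 SA[1]=12  'aabdca'
  #2 SA[2]=13  'abdca'
  #3 SA[3]=10  'acaabdca'
  #4 SA[4]=4  'adbcaeacaabdca'
  #5 SA[5]=8  'aeacaabdca'
  #6 SA[6]=0  'bbecadbcaeacaabdca'
  #7 SA[7]=6  'bcaeacaabdca'
  #8 SA[8]=14  'bdca'
  #9 SA[9]=1  'becadbcaeacaabdca'
  #10 SA[10]=16  'ca'
  #11 SA[11]=11  'caabdca'
  #12 SA[12]=3  'cadbcaeacaabdca'
  #13 SA[13]=7  'caeacaabdca'
  #14 SA[14]=5  'dbcaeacaabdca'
  #15 SA[15]=15  'dca'
  #16 SA[16]=9  'eacaabdca'
  #17 SA[17]=2  'ecadbcaeacaabdca'

SA = [17, 12, 13, 10, 4, 8, 0, 6, 14, 1, 16, 11, 3, 7, 5, 15, 9, 2]
[i] adj suffixes → lcp
  [1] 17/12 → 1 ('a')
  [2] 12/13 → 1 ('a')
  [3] 13/10 → 1 ('a')
  [4] 10/4 → 1 ('a')
  [5] 4/8 → 1 ('a')
  [6] 8/0 → 0 ('')
  [7] 0/6 → 1 ('b')
  [8] 6/14 → 1 ('b')
  [9] 14/1 → 1 ('b')
  [10] 1/16 → 0 ('')
  [11] 16/11 → 2 ('ca')
  [12] 11/3 → 2 ('ca')
  [13] 3/7 → 2 ('ca')
  [14] 7/5 → 0 ('')
  [15] 5/15 → 1 ('d')
  [16] 15/9 → 0 ('')
  [17] 9/2 → 1 ('e')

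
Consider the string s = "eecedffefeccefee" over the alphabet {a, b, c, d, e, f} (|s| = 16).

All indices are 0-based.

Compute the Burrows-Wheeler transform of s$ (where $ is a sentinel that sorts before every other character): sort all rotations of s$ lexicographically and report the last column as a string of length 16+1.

rank  rotation           last
    0  $eecedffefeccefee  e
    1  ccefee$eecedffefe  e
    2  cedffefeccefee$ee  e
    3  cefee$eecedffefec  c
    4  dffefeccefee$eece  e
    5  e$eecedffefeccefe  e
    6  eccefee$eecedffef  f
    7  ecedffefeccefee$e  e
    8  edffefeccefee$eec  c
    9  ee$eecedffefeccef  f
   10  eecedffefeccefee$  $
   11  efeccefee$eecedff  f
   12  efee$eecedffefecc  c
   13  feccefee$eecedffe  e
   14  fee$eecedffefecce  e
   15  fefeccefee$eecedf  f
   16  ffefeccefee$eeced  d

eeeceefecf$fceefd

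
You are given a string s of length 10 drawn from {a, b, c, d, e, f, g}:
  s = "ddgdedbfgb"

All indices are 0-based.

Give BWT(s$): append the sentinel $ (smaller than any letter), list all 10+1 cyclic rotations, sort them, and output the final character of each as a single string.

rank  rotation     last
    0  $ddgdedbfgb  b
    1  b$ddgdedbfg  g
    2  bfgb$ddgded  d
    3  dbfgb$ddgde  e
    4  ddgdedbfgb$  $
    5  dedbfgb$ddg  g
    6  dgdedbfgb$d  d
    7  edbfgb$ddgd  d
    8  fgb$ddgdedb  b
    9  gb$ddgdedbf  f
   10  gdedbfgb$dd  d

bgde$gddbfd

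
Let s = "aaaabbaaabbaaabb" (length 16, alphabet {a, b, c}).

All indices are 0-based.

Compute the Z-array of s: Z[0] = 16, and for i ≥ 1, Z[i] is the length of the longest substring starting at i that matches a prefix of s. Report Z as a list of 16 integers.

[16, 3, 2, 1, 0, 0, 3, 2, 1, 0, 0, 3, 2, 1, 0, 0]

Z[0]=16
i=1: i≥r, start 0; Z[1]=3 extend→box=[1,4)
i=2: min(r-i=2, Z[1]=3)=2; Z[2]=2
i=3: min(r-i=1, Z[2]=2)=1; Z[3]=1
i=4: i≥r, start 0; Z[4]=0
i=5: i≥r, start 0; Z[5]=0
i=6: i≥r, start 0; Z[6]=3 extend→box=[6,9)
i=7: min(r-i=2, Z[1]=3)=2; Z[7]=2
i=8: min(r-i=1, Z[2]=2)=1; Z[8]=1
i=9: i≥r, start 0; Z[9]=0
i=10: i≥r, start 0; Z[10]=0
i=11: i≥r, start 0; Z[11]=3 extend→box=[11,14)
i=12: min(r-i=2, Z[1]=3)=2; Z[12]=2
i=13: min(r-i=1, Z[2]=2)=1; Z[13]=1
i=14: i≥r, start 0; Z[14]=0
i=15: i≥r, start 0; Z[15]=0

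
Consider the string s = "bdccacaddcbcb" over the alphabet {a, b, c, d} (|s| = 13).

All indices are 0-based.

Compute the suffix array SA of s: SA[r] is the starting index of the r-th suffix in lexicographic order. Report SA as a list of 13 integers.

[4, 6, 12, 10, 0, 3, 5, 11, 9, 2, 8, 1, 7]

sorted suffixes:
  #0 SA[0]=4  'acaddcbcb'
  #1 SA[1]=6  'addcbcb'
  #2 SA[2]=12  'b'
  #3 SA[3]=10  'bcb'
  #4 SA[4]=0  'bdccacaddcbcb'
  #5 SA[5]=3  'cacaddcbcb'
  #6 SA[6]=5  'caddcbcb'
  #7 SA[7]=11  'cb'
  #8 SA[8]=9  'cbcb'
  #9 SA[9]=2  'ccacaddcbcb'
  #10 SA[10]=8  'dcbcb'
  #11 SA[11]=1  'dccacaddcbcb'
  #12 SA[12]=7  'ddcbcb'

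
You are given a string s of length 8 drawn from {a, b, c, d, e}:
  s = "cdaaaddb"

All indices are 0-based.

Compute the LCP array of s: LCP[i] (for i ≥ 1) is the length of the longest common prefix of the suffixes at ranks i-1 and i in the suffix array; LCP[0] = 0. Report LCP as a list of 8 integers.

rank | idx | suffix
   0 |   2 | aaaddb
   1 |   3 | aaddb
   2 |   4 | addb
   3 |   7 | b
   4 |   0 | cdaaaddb
   5 |   1 | daaaddb
   6 |   6 | db
   7 |   5 | ddb

SA = [2, 3, 4, 7, 0, 1, 6, 5]
rank  pair      lcp
   1  s[2:],s[3:]  2  'aa'
   2  s[3:],s[4:]  1  'a'
   3  s[4:],s[7:]  0  ''
   4  s[7:],s[0:]  0  ''
   5  s[0:],s[1:]  0  ''
   6  s[1:],s[6:]  1  'd'
   7  s[6:],s[5:]  1  'd'

[0, 2, 1, 0, 0, 0, 1, 1]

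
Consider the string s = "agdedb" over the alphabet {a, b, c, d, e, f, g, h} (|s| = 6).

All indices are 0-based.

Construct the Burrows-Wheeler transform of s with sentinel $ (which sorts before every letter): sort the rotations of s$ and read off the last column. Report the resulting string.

b$degda

rank  rotation last
    0  $agdedb  b
    1  agdedb$  $
    2  b$agded  d
    3  db$agde  e
    4  dedb$ag  g
    5  edb$agd  d
    6  gdedb$a  a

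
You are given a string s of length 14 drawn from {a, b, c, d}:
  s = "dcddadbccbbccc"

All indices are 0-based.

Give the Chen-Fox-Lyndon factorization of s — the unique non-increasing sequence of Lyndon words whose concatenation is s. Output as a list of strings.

emit factor 1: 'd' (i=0, period=1)
emit factor 2: 'cdd' (i=1, period=3)
emit factor 3: 'adbccbbccc' (i=4, period=10)

["d", "cdd", "adbccbbccc"]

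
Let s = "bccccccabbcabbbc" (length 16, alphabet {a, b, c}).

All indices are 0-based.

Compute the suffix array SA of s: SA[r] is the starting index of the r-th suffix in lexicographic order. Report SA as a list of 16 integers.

[11, 7, 12, 13, 8, 14, 9, 0, 15, 10, 6, 5, 4, 3, 2, 1]

sorted suffixes:
  #0 SA[0]=11  'abbbc'
  #1 SA[1]=7  'abbcabbbc'
  #2 SA[2]=12  'bbbc'
  #3 SA[3]=13  'bbc'
  #4 SA[4]=8  'bbcabbbc'
  #5 SA[5]=14  'bc'
  #6 SA[6]=9  'bcabbbc'
  #7 SA[7]=0  'bccccccabbcabbbc'
  #8 SA[8]=15  'c'
  #9 SA[9]=10  'cabbbc'
  #10 SA[10]=6  'cabbcabbbc'
  #11 SA[11]=5  'ccabbcabbbc'
  #12 SA[12]=4  'cccabbcabbbc'
  #13 SA[13]=3  'ccccabbcabbbc'
  #14 SA[14]=2  'cccccabbcabbbc'
  #15 SA[15]=1  'ccccccabbcabbbc'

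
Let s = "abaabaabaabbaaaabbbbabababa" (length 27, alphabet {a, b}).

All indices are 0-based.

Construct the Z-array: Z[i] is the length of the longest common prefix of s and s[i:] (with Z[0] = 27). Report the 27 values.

Z[0]=27
i=1: outside box; Z[1]=0
i=2: outside box; Z[2]=1 grow→box=[2,3)
i=3: outside box; Z[3]=8 grow→box=[3,11)
i=4: min(r-i=7, Z[1]=0)=0; Z[4]=0
i=5: min(r-i=6, Z[2]=1)=1; Z[5]=1
i=6: min(r-i=5, Z[3]=8)=5; Z[6]=5
i=7: min(r-i=4, Z[4]=0)=0; Z[7]=0
i=8: min(r-i=3, Z[5]=1)=1; Z[8]=1
i=9: min(r-i=2, Z[6]=5)=2; Z[9]=2
i=10: min(r-i=1, Z[7]=0)=0; Z[10]=0
i=11: outside box; Z[11]=0
i=12: outside box; Z[12]=1 grow→box=[12,13)
i=13: outside box; Z[13]=1 grow→box=[13,14)
i=14: outside box; Z[14]=1 grow→box=[14,15)
i=15: outside box; Z[15]=2 grow→box=[15,17)
i=16: min(r-i=1, Z[1]=0)=0; Z[16]=0
i=17: outside box; Z[17]=0
i=18: outside box; Z[18]=0
i=19: outside box; Z[19]=0
i=20: outside box; Z[20]=3 grow→box=[20,23)
i=21: min(r-i=2, Z[1]=0)=0; Z[21]=0
i=22: min(r-i=1, Z[2]=1)=1; Z[22]=3 grow→box=[22,25)
i=23: min(r-i=2, Z[1]=0)=0; Z[23]=0
i=24: min(r-i=1, Z[2]=1)=1; Z[24]=3 grow→box=[24,27)
i=25: min(r-i=2, Z[1]=0)=0; Z[25]=0
i=26: min(r-i=1, Z[2]=1)=1; Z[26]=1

[27, 0, 1, 8, 0, 1, 5, 0, 1, 2, 0, 0, 1, 1, 1, 2, 0, 0, 0, 0, 3, 0, 3, 0, 3, 0, 1]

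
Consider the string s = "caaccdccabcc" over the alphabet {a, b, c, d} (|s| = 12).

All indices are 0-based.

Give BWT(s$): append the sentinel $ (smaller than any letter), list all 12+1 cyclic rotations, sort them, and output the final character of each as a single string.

cccaac$cbdacc

rank  rotation       last
    0  $caaccdccabcc  c
    1  aaccdccabcc$c  c
    2  abcc$caaccdcc  c
    3  accdccabcc$ca  a
    4  bcc$caaccdcca  a
    5  c$caaccdccabc  c
    6  caaccdccabcc$  $
    7  cabcc$caaccdc  c
    8  cc$caaccdccab  b
    9  ccabcc$caaccd  d
   10  ccdccabcc$caa  a
   11  cdccabcc$caac  c
   12  dccabcc$caacc  c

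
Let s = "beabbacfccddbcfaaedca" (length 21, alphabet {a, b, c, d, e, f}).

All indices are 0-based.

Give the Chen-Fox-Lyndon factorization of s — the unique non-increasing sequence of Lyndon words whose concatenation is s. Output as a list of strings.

emit factor 1: 'be' (i=0, period=2)
emit factor 2: 'abbacfccddbcf' (i=2, period=13)
emit factor 3: 'aaedc' (i=15, period=5)
emit factor 4: 'a' (i=20, period=1)

["be", "abbacfccddbcf", "aaedc", "a"]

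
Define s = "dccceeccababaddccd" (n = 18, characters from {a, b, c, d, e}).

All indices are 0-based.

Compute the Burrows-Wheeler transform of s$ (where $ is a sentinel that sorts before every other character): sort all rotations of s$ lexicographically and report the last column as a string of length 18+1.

rank  rotation             last
    0  $dccceeccababaddccd  d
    1  ababaddccd$dccceecc  c
    2  abaddccd$dccceeccab  b
    3  addccd$dccceeccabab  b
    4  babaddccd$dccceecca  a
    5  baddccd$dccceeccaba  a
    6  cababaddccd$dccceec  c
    7  ccababaddccd$dcccee  e
    8  ccceeccababaddccd$d  d
    9  ccd$dccceeccababadd  d
   10  cceeccababaddccd$dc  c
   11  cd$dccceeccababaddc  c
   12  ceeccababaddccd$dcc  c
   13  d$dccceeccababaddcc  c
   14  dccceeccababaddccd$  $
   15  dccd$dccceeccababad  d
   16  ddccd$dccceeccababa  a
   17  eccababaddccd$dccce  e
   18  eeccababaddccd$dccc  c

dcbbaaceddcccc$daec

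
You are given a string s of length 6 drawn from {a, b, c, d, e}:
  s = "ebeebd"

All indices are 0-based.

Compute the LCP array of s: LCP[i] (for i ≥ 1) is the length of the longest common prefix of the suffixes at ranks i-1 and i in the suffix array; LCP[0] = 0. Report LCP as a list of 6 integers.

[0, 1, 0, 0, 2, 1]

rank | idx | suffix
   0 |   4 | bd
   1 |   1 | beebd
   2 |   5 | d
   3 |   3 | ebd
   4 |   0 | ebeebd
   5 |   2 | eebd

SA = [4, 1, 5, 3, 0, 2]
[i] adj suffixes → lcp
  [1] 4/1 → 1 ('b')
  [2] 1/5 → 0 ('')
  [3] 5/3 → 0 ('')
  [4] 3/0 → 2 ('eb')
  [5] 0/2 → 1 ('e')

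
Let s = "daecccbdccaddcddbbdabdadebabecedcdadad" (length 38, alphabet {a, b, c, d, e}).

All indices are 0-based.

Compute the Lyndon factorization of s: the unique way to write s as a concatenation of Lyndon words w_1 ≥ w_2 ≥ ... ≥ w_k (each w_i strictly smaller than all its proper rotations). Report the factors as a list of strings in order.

["d", "aecccbdcc", "addcddbbd", "abdadebabecedcdadad"]

emit factor 1: 'd' (i=0, period=1)
emit factor 2: 'aecccbdcc' (i=1, period=9)
emit factor 3: 'addcddbbd' (i=10, period=9)
emit factor 4: 'abdadebabecedcdadad' (i=19, period=19)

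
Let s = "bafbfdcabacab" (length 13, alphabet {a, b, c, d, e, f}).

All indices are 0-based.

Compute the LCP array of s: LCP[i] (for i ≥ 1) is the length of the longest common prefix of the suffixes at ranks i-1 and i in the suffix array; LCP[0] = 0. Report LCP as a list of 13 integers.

[0, 2, 1, 1, 0, 1, 2, 1, 0, 3, 0, 0, 1]

sorted suffixes:
  #0 SA[0]=11  'ab'
  #1 SA[1]=7  'abacab'
  #2 SA[2]=9  'acab'
  #3 SA[3]=1  'afbfdcabacab'
  #4 SA[4]=12  'b'
  #5 SA[5]=8  'bacab'
  #6 SA[6]=0  'bafbfdcabacab'
  #7 SA[7]=3  'bfdcabacab'
  #8 SA[8]=10  'cab'
  #9 SA[9]=6  'cabacab'
  #10 SA[10]=5  'dcabacab'
  #11 SA[11]=2  'fbfdcabacab'
  #12 SA[12]=4  'fdcabacab'

SA = [11, 7, 9, 1, 12, 8, 0, 3, 10, 6, 5, 2, 4]
rank  pair      lcp
   1  s[11:],s[7:]  2  'ab'
   2  s[7:],s[9:]  1  'a'
   3  s[9:],s[1:]  1  'a'
   4  s[1:],s[12:]  0  ''
   5  s[12:],s[8:]  1  'b'
   6  s[8:],s[0:]  2  'ba'
   7  s[0:],s[3:]  1  'b'
   8  s[3:],s[10:]  0  ''
   9  s[10:],s[6:]  3  'cab'
  10  s[6:],s[5:]  0  ''
  11  s[5:],s[2:]  0  ''
  12  s[2:],s[4:]  1  'f'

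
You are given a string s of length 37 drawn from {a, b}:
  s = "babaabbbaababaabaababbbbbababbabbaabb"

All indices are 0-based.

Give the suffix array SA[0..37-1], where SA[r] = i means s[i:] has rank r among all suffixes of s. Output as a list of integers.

rank→(start, suffix):
  0 → (13, 'aabaababbbbbababbabbaabb')
  1 → (8, 'aababaabaababbbbbababbabbaabb')
  2 → (16, 'aababbbbbababbabbaabb')
  3 → (33, 'aabb')
  4 → (3, 'aabbbaababaabaababbbbbababbabbaabb')
  5 → (11, 'abaabaababbbbbababbabbaabb')
  6 → (14, 'abaababbbbbababbabbaabb')
  7 → (1, 'abaabbbaababaabaababbbbbababbabbaabb')
  8 → (9, 'ababaabaababbbbbababbabbaabb')
  9 → (25, 'ababbabbaabb')
  10 → (17, 'ababbbbbababbabbaabb')
  11 → (34, 'abb')
  12 → (30, 'abbaabb')
  13 → (27, 'abbabbaabb')
  14 → (4, 'abbbaababaabaababbbbbababbabbaabb')
  15 → (19, 'abbbbbababbabbaabb')
  16 → (36, 'b')
  17 → (12, 'baabaababbbbbababbabbaabb')
  18 → (7, 'baababaabaababbbbbababbabbaabb')
  19 → (15, 'baababbbbbababbabbaabb')
  20 → (32, 'baabb')
  21 → (2, 'baabbbaababaabaababbbbbababbabbaabb')
  22 → (10, 'babaabaababbbbbababbabbaabb')
  23 → (0, 'babaabbbaababaabaababbbbbababbabbaabb')
  24 → (24, 'bababbabbaabb')
  25 → (29, 'babbaabb')
  26 → (26, 'babbabbaabb')
  27 → (18, 'babbbbbababbabbaabb')
  28 → (35, 'bb')
  29 → (6, 'bbaababaabaababbbbbababbabbaabb')
  30 → (31, 'bbaabb')
  31 → (23, 'bbababbabbaabb')
  32 → (28, 'bbabbaabb')
  33 → (5, 'bbbaababaabaababbbbbababbabbaabb')
  34 → (22, 'bbbababbabbaabb')
  35 → (21, 'bbbbababbabbaabb')
  36 → (20, 'bbbbbababbabbaabb')

[13, 8, 16, 33, 3, 11, 14, 1, 9, 25, 17, 34, 30, 27, 4, 19, 36, 12, 7, 15, 32, 2, 10, 0, 24, 29, 26, 18, 35, 6, 31, 23, 28, 5, 22, 21, 20]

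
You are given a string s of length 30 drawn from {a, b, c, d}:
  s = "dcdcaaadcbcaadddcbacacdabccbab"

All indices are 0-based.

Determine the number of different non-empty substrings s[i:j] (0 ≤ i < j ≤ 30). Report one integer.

rank | idx | suffix
   0 |   4 | aaadcbcaadddcbacacdabccbab
   1 |   5 | aadcbcaadddcbacacdabccbab
   2 |  11 | aadddcbacacdabccbab
   3 |  28 | ab
   4 |  23 | abccbab
   5 |  18 | acacdabccbab
   6 |  20 | acdabccbab
   7 |   6 | adcbcaadddcbacacdabccbab
   8 |  12 | adddcbacacdabccbab
   9 |  29 | b
  10 |  27 | bab
  11 |  17 | bacacdabccbab
  12 |   9 | bcaadddcbacacdabccbab
  13 |  24 | bccbab
  14 |   3 | caaadcbcaadddcbacacdabccbab
  15 |  10 | caadddcbacacdabccbab
  16 |  19 | cacdabccbab
  17 |  26 | cbab
  18 |  16 | cbacacdabccbab
  19 |   8 | cbcaadddcbacacdabccbab
  20 |  25 | ccbab
  21 |  21 | cdabccbab
  22 |   1 | cdcaaadcbcaadddcbacacdabccbab
  23 |  22 | dabccbab
  24 |   2 | dcaaadcbcaadddcbacacdabccbab
  25 |  15 | dcbacacdabccbab
  26 |   7 | dcbcaadddcbacacdabccbab
  27 |   0 | dcdcaaadcbcaadddcbacacdabccbab
  28 |  14 | ddcbacacdabccbab
  29 |  13 | dddcbacacdabccbab

SA = [4, 5, 11, 28, 23, 18, 20, 6, 12, 29, 27, 17, 9, 24, 3, 10, 19, 26, 16, 8, 25, 21, 1, 22, 2, 15, 7, 0, 14, 13]
[i] adj suffixes → lcp
  [1] 4/5 → 2 ('aa')
  [2] 5/11 → 3 ('aad')
  [3] 11/28 → 1 ('a')
  [4] 28/23 → 2 ('ab')
  [5] 23/18 → 1 ('a')
  [6] 18/20 → 2 ('ac')
  [7] 20/6 → 1 ('a')
  [8] 6/12 → 2 ('ad')
  [9] 12/29 → 0 ('')
  [10] 29/27 → 1 ('b')
  [11] 27/17 → 2 ('ba')
  [12] 17/9 → 1 ('b')
  [13] 9/24 → 2 ('bc')
  [14] 24/3 → 0 ('')
  [15] 3/10 → 3 ('caa')
  [16] 10/19 → 2 ('ca')
  [17] 19/26 → 1 ('c')
  [18] 26/16 → 3 ('cba')
  [19] 16/8 → 2 ('cb')
  [20] 8/25 → 1 ('c')
  [21] 25/21 → 1 ('c')
  [22] 21/1 → 2 ('cd')
  [23] 1/22 → 0 ('')
  [24] 22/2 → 1 ('d')
  [25] 2/15 → 2 ('dc')
  [26] 15/7 → 3 ('dcb')
  [27] 7/0 → 2 ('dc')
  [28] 0/14 → 1 ('d')
  [29] 14/13 → 2 ('dd')

n(n+1)/2 = 30·31/2 = 465
Σ LCP = 0 + 2 + 3 + 1 + 2 + 1 + 2 + 1 + 2 + 0 + 1 + 2 + 1 + 2 + 0 + 3 + 2 + 1 + 3 + 2 + 1 + 1 + 2 + 0 + 1 + 2 + 3 + 2 + 1 + 2 = 46
distinct = 465 − 46 = 419

419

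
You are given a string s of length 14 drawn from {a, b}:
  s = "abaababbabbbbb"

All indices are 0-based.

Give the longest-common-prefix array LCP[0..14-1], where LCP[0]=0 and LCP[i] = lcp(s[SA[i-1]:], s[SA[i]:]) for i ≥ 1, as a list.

[0, 1, 3, 2, 3, 0, 1, 2, 4, 1, 2, 2, 3, 4]

rank | idx | suffix
   0 |   2 | aababbabbbbb
   1 |   0 | abaababbabbbbb
   2 |   3 | ababbabbbbb
   3 |   5 | abbabbbbb
   4 |   8 | abbbbb
   5 |  13 | b
   6 |   1 | baababbabbbbb
   7 |   4 | babbabbbbb
   8 |   7 | babbbbb
   9 |  12 | bb
  10 |   6 | bbabbbbb
  11 |  11 | bbb
  12 |  10 | bbbb
  13 |   9 | bbbbb

SA = [2, 0, 3, 5, 8, 13, 1, 4, 7, 12, 6, 11, 10, 9]
rank  pair      lcp
   1  s[2:],s[0:]  1  'a'
   2  s[0:],s[3:]  3  'aba'
   3  s[3:],s[5:]  2  'ab'
   4  s[5:],s[8:]  3  'abb'
   5  s[8:],s[13:]  0  ''
   6  s[13:],s[1:]  1  'b'
   7  s[1:],s[4:]  2  'ba'
   8  s[4:],s[7:]  4  'babb'
   9  s[7:],s[12:]  1  'b'
  10  s[12:],s[6:]  2  'bb'
  11  s[6:],s[11:]  2  'bb'
  12  s[11:],s[10:]  3  'bbb'
  13  s[10:],s[9:]  4  'bbbb'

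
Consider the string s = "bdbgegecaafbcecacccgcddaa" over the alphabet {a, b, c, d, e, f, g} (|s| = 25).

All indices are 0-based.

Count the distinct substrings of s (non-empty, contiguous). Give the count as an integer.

rank→(start, suffix):
  0 → (24, 'a')
  1 → (23, 'aa')
  2 → (8, 'aafbcecacccgcddaa')
  3 → (15, 'acccgcddaa')
  4 → (9, 'afbcecacccgcddaa')
  5 → (11, 'bcecacccgcddaa')
  6 → (0, 'bdbgegecaafbcecacccgcddaa')
  7 → (2, 'bgegecaafbcecacccgcddaa')
  8 → (7, 'caafbcecacccgcddaa')
  9 → (14, 'cacccgcddaa')
  10 → (16, 'cccgcddaa')
  11 → (17, 'ccgcddaa')
  12 → (20, 'cddaa')
  13 → (12, 'cecacccgcddaa')
  14 → (18, 'cgcddaa')
  15 → (22, 'daa')
  16 → (1, 'dbgegecaafbcecacccgcddaa')
  17 → (21, 'ddaa')
  18 → (6, 'ecaafbcecacccgcddaa')
  19 → (13, 'ecacccgcddaa')
  20 → (4, 'egecaafbcecacccgcddaa')
  21 → (10, 'fbcecacccgcddaa')
  22 → (19, 'gcddaa')
  23 → (5, 'gecaafbcecacccgcddaa')
  24 → (3, 'gegecaafbcecacccgcddaa')

SA = [24, 23, 8, 15, 9, 11, 0, 2, 7, 14, 16, 17, 20, 12, 18, 22, 1, 21, 6, 13, 4, 10, 19, 5, 3]
[i] adj suffixes → lcp
  [1] 24/23 → 1 ('a')
  [2] 23/8 → 2 ('aa')
  [3] 8/15 → 1 ('a')
  [4] 15/9 → 1 ('a')
  [5] 9/11 → 0 ('')
  [6] 11/0 → 1 ('b')
  [7] 0/2 → 1 ('b')
  [8] 2/7 → 0 ('')
  [9] 7/14 → 2 ('ca')
  [10] 14/16 → 1 ('c')
  [11] 16/17 → 2 ('cc')
  [12] 17/20 → 1 ('c')
  [13] 20/12 → 1 ('c')
  [14] 12/18 → 1 ('c')
  [15] 18/22 → 0 ('')
  [16] 22/1 → 1 ('d')
  [17] 1/21 → 1 ('d')
  [18] 21/6 → 0 ('')
  [19] 6/13 → 3 ('eca')
  [20] 13/4 → 1 ('e')
  [21] 4/10 → 0 ('')
  [22] 10/19 → 0 ('')
  [23] 19/5 → 1 ('g')
  [24] 5/3 → 2 ('ge')

n(n+1)/2 = 25·26/2 = 325
Σ LCP = 0 + 1 + 2 + 1 + 1 + 0 + 1 + 1 + 0 + 2 + 1 + 2 + 1 + 1 + 1 + 0 + 1 + 1 + 0 + 3 + 1 + 0 + 0 + 1 + 2 = 24
distinct = 325 − 24 = 301

301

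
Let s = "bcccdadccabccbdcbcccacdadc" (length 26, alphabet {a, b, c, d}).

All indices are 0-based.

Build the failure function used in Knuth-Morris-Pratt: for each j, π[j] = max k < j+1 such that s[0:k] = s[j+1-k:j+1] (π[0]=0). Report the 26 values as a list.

π[0] = 0
j=1 s[j]='c': π[1]=0 (border '')
j=2 s[j]='c': π[2]=0 (border '')
j=3 s[j]='c': π[3]=0 (border '')
j=4 s[j]='d': π[4]=0 (border '')
j=5 s[j]='a': π[5]=0 (border '')
j=6 s[j]='d': π[6]=0 (border '')
j=7 s[j]='c': π[7]=0 (border '')
j=8 s[j]='c': π[8]=0 (border '')
j=9 s[j]='a': π[9]=0 (border '')
j=10 s[j]='b': π[10]=1 (border 'b')
j=11 s[j]='c': π[11]=2 (border 'bc')
j=12 s[j]='c': π[12]=3 (border 'bcc')
j=13 s[j]='b': k: 3→0; π[13]=1 (border 'b')
j=14 s[j]='d': k: 1→0; π[14]=0 (border '')
j=15 s[j]='c': π[15]=0 (border '')
j=16 s[j]='b': π[16]=1 (border 'b')
j=17 s[j]='c': π[17]=2 (border 'bc')
j=18 s[j]='c': π[18]=3 (border 'bcc')
j=19 s[j]='c': π[19]=4 (border 'bccc')
j=20 s[j]='a': k: 4→0; π[20]=0 (border '')
j=21 s[j]='c': π[21]=0 (border '')
j=22 s[j]='d': π[22]=0 (border '')
j=23 s[j]='a': π[23]=0 (border '')
j=24 s[j]='d': π[24]=0 (border '')
j=25 s[j]='c': π[25]=0 (border '')

[0, 0, 0, 0, 0, 0, 0, 0, 0, 0, 1, 2, 3, 1, 0, 0, 1, 2, 3, 4, 0, 0, 0, 0, 0, 0]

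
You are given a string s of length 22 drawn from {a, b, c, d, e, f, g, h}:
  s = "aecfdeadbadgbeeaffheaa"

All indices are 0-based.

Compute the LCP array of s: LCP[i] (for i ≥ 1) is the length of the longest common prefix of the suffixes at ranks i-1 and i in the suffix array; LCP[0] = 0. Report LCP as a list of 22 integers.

rank→(start, suffix):
  0 → (21, 'a')
  1 → (20, 'aa')
  2 → (6, 'adbadgbeeaffheaa')
  3 → (9, 'adgbeeaffheaa')
  4 → (0, 'aecfdeadbadgbeeaffheaa')
  5 → (15, 'affheaa')
  6 → (8, 'badgbeeaffheaa')
  7 → (12, 'beeaffheaa')
  8 → (2, 'cfdeadbadgbeeaffheaa')
  9 → (7, 'dbadgbeeaffheaa')
  10 → (4, 'deadbadgbeeaffheaa')
  11 → (10, 'dgbeeaffheaa')
  12 → (19, 'eaa')
  13 → (5, 'eadbadgbeeaffheaa')
  14 → (14, 'eaffheaa')
  15 → (1, 'ecfdeadbadgbeeaffheaa')
  16 → (13, 'eeaffheaa')
  17 → (3, 'fdeadbadgbeeaffheaa')
  18 → (16, 'ffheaa')
  19 → (17, 'fheaa')
  20 → (11, 'gbeeaffheaa')
  21 → (18, 'heaa')

SA = [21, 20, 6, 9, 0, 15, 8, 12, 2, 7, 4, 10, 19, 5, 14, 1, 13, 3, 16, 17, 11, 18]
[i] adj suffixes → lcp
  [1] 21/20 → 1 ('a')
  [2] 20/6 → 1 ('a')
  [3] 6/9 → 2 ('ad')
  [4] 9/0 → 1 ('a')
  [5] 0/15 → 1 ('a')
  [6] 15/8 → 0 ('')
  [7] 8/12 → 1 ('b')
  [8] 12/2 → 0 ('')
  [9] 2/7 → 0 ('')
  [10] 7/4 → 1 ('d')
  [11] 4/10 → 1 ('d')
  [12] 10/19 → 0 ('')
  [13] 19/5 → 2 ('ea')
  [14] 5/14 → 2 ('ea')
  [15] 14/1 → 1 ('e')
  [16] 1/13 → 1 ('e')
  [17] 13/3 → 0 ('')
  [18] 3/16 → 1 ('f')
  [19] 16/17 → 1 ('f')
  [20] 17/11 → 0 ('')
  [21] 11/18 → 0 ('')

[0, 1, 1, 2, 1, 1, 0, 1, 0, 0, 1, 1, 0, 2, 2, 1, 1, 0, 1, 1, 0, 0]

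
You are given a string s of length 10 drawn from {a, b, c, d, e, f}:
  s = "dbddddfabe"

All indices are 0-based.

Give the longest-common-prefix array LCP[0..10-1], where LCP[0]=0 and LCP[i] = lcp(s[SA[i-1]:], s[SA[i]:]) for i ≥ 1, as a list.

[0, 0, 1, 0, 1, 3, 2, 1, 0, 0]

rank→(start, suffix):
  0 → (7, 'abe')
  1 → (1, 'bddddfabe')
  2 → (8, 'be')
  3 → (0, 'dbddddfabe')
  4 → (2, 'ddddfabe')
  5 → (3, 'dddfabe')
  6 → (4, 'ddfabe')
  7 → (5, 'dfabe')
  8 → (9, 'e')
  9 → (6, 'fabe')

SA = [7, 1, 8, 0, 2, 3, 4, 5, 9, 6]
i: (SA[i-1],SA[i]) lcp shared
  1: (7,1) 0 ''
  2: (1,8) 1 'b'
  3: (8,0) 0 ''
  4: (0,2) 1 'd'
  5: (2,3) 3 'ddd'
  6: (3,4) 2 'dd'
  7: (4,5) 1 'd'
  8: (5,9) 0 ''
  9: (9,6) 0 ''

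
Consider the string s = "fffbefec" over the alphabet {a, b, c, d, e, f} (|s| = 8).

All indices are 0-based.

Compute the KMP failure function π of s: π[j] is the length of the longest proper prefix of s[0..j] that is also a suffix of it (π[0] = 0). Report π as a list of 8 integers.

[0, 1, 2, 0, 0, 1, 0, 0]

π[0] = 0
j=1 s[j]='f': π[1]=1 (border 'f')
j=2 s[j]='f': π[2]=2 (border 'ff')
j=3 s[j]='b': k: 2→1→0; π[3]=0 (border '')
j=4 s[j]='e': π[4]=0 (border '')
j=5 s[j]='f': π[5]=1 (border 'f')
j=6 s[j]='e': k: 1→0; π[6]=0 (border '')
j=7 s[j]='c': π[7]=0 (border '')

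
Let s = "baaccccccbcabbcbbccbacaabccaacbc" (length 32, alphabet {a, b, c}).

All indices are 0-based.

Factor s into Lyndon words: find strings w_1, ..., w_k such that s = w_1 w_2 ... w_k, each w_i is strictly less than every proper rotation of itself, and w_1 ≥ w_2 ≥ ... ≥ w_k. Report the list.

["b", "aaccccccbcabbcbbccbac", "aabccaacbc"]

emit factor 1: 'b' (i=0, period=1)
emit factor 2: 'aaccccccbcabbcbbccbac' (i=1, period=21)
emit factor 3: 'aabccaacbc' (i=22, period=10)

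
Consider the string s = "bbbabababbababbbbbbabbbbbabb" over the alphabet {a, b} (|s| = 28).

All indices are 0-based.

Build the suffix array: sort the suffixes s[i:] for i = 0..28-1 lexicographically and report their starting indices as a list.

rank | idx | suffix
   0 |   3 | abababbababbbbbbabbbbbabb
   1 |   5 | ababbababbbbbbabbbbbabb
   2 |  10 | ababbbbbbabbbbbabb
   3 |  25 | abb
   4 |   7 | abbababbbbbbabbbbbabb
   5 |  19 | abbbbbabb
   6 |  12 | abbbbbbabbbbbabb
   7 |  27 | b
   8 |   2 | babababbababbbbbbabbbbbabb
   9 |   4 | bababbababbbbbbabbbbbabb
  10 |   9 | bababbbbbbabbbbbabb
  11 |  24 | babb
  12 |   6 | babbababbbbbbabbbbbabb
  13 |  18 | babbbbbabb
  14 |  11 | babbbbbbabbbbbabb
  15 |  26 | bb
  16 |   1 | bbabababbababbbbbbabbbbbabb
  17 |   8 | bbababbbbbbabbbbbabb
  18 |  23 | bbabb
  19 |  17 | bbabbbbbabb
  20 |   0 | bbbabababbababbbbbbabbbbbabb
  21 |  22 | bbbabb
  22 |  16 | bbbabbbbbabb
  23 |  21 | bbbbabb
  24 |  15 | bbbbabbbbbabb
  25 |  20 | bbbbbabb
  26 |  14 | bbbbbabbbbbabb
  27 |  13 | bbbbbbabbbbbabb

[3, 5, 10, 25, 7, 19, 12, 27, 2, 4, 9, 24, 6, 18, 11, 26, 1, 8, 23, 17, 0, 22, 16, 21, 15, 20, 14, 13]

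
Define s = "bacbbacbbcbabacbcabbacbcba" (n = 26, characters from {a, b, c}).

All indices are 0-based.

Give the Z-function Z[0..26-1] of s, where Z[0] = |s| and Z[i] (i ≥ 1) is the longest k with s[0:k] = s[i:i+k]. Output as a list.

[26, 0, 0, 1, 5, 0, 0, 1, 1, 0, 2, 0, 4, 0, 0, 1, 0, 0, 1, 4, 0, 0, 1, 0, 2, 0]

Z[0]=26
i=1: i≥r, start 0; Z[1]=0
i=2: i≥r, start 0; Z[2]=0
i=3: i≥r, start 0; Z[3]=1 grow→box=[3,4)
i=4: i≥r, start 0; Z[4]=5 grow→box=[4,9)
i=5: min(r-i=4, Z[1]=0)=0; Z[5]=0
i=6: min(r-i=3, Z[2]=0)=0; Z[6]=0
i=7: min(r-i=2, Z[3]=1)=1; Z[7]=1
i=8: min(r-i=1, Z[4]=5)=1; Z[8]=1
i=9: i≥r, start 0; Z[9]=0
i=10: i≥r, start 0; Z[10]=2 grow→box=[10,12)
i=11: min(r-i=1, Z[1]=0)=0; Z[11]=0
i=12: i≥r, start 0; Z[12]=4 grow→box=[12,16)
i=13: min(r-i=3, Z[1]=0)=0; Z[13]=0
i=14: min(r-i=2, Z[2]=0)=0; Z[14]=0
i=15: min(r-i=1, Z[3]=1)=1; Z[15]=1
i=16: i≥r, start 0; Z[16]=0
i=17: i≥r, start 0; Z[17]=0
i=18: i≥r, start 0; Z[18]=1 grow→box=[18,19)
i=19: i≥r, start 0; Z[19]=4 grow→box=[19,23)
i=20: min(r-i=3, Z[1]=0)=0; Z[20]=0
i=21: min(r-i=2, Z[2]=0)=0; Z[21]=0
i=22: min(r-i=1, Z[3]=1)=1; Z[22]=1
i=23: i≥r, start 0; Z[23]=0
i=24: i≥r, start 0; Z[24]=2 grow→box=[24,26)
i=25: min(r-i=1, Z[1]=0)=0; Z[25]=0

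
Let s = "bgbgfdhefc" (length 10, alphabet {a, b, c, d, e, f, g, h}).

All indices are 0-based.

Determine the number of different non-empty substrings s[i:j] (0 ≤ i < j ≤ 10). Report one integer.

51

rank→(start, suffix):
  0 → (0, 'bgbgfdhefc')
  1 → (2, 'bgfdhefc')
  2 → (9, 'c')
  3 → (5, 'dhefc')
  4 → (7, 'efc')
  5 → (8, 'fc')
  6 → (4, 'fdhefc')
  7 → (1, 'gbgfdhefc')
  8 → (3, 'gfdhefc')
  9 → (6, 'hefc')

SA = [0, 2, 9, 5, 7, 8, 4, 1, 3, 6]
i: (SA[i-1],SA[i]) lcp shared
  1: (0,2) 2 'bg'
  2: (2,9) 0 ''
  3: (9,5) 0 ''
  4: (5,7) 0 ''
  5: (7,8) 0 ''
  6: (8,4) 1 'f'
  7: (4,1) 0 ''
  8: (1,3) 1 'g'
  9: (3,6) 0 ''

n(n+1)/2 = 10·11/2 = 55
Σ LCP = 0 + 2 + 0 + 0 + 0 + 0 + 1 + 0 + 1 + 0 = 4
distinct = 55 − 4 = 51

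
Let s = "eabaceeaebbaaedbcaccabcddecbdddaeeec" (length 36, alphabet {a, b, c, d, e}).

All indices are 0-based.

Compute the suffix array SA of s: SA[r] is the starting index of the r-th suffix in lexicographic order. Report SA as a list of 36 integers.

[11, 1, 20, 17, 3, 7, 12, 31, 10, 2, 9, 15, 21, 27, 35, 19, 16, 26, 18, 22, 4, 30, 14, 29, 28, 23, 24, 0, 6, 8, 34, 25, 13, 5, 33, 32]

sorted suffixes:
  #0 SA[0]=11  'aaedbcaccabcddecbdddaeeec'
  #1 SA[1]=1  'abaceeaebbaaedbcaccabcddecbdddaeeec'
  #2 SA[2]=20  'abcddecbdddaeeec'
  #3 SA[3]=17  'accabcddecbdddaeeec'
  #4 SA[4]=3  'aceeaebbaaedbcaccabcddecbdddaeeec'
  #5 SA[5]=7  'aebbaaedbcaccabcddecbdddaeeec'
  #6 SA[6]=12  'aedbcaccabcddecbdddaeeec'
  #7 SA[7]=31  'aeeec'
  #8 SA[8]=10  'baaedbcaccabcddecbdddaeeec'
  #9 SA[9]=2  'baceeaebbaaedbcaccabcddecbdddaeeec'
  #10 SA[10]=9  'bbaaedbcaccabcddecbdddaeeec'
  #11 SA[11]=15  'bcaccabcddecbdddaeeec'
  #12 SA[12]=21  'bcddecbdddaeeec'
  #13 SA[13]=27  'bdddaeeec'
  #14 SA[14]=35  'c'
  #15 SA[15]=19  'cabcddecbdddaeeec'
  #16 SA[16]=16  'caccabcddecbdddaeeec'
  #17 SA[17]=26  'cbdddaeeec'
  #18 SA[18]=18  'ccabcddecbdddaeeec'
  #19 SA[19]=22  'cddecbdddaeeec'
  #20 SA[20]=4  'ceeaebbaaedbcaccabcddecbdddaeeec'
  #21 SA[21]=30  'daeeec'
  #22 SA[22]=14  'dbcaccabcddecbdddaeeec'
  #23 SA[23]=29  'ddaeeec'
  #24 SA[24]=28  'dddaeeec'
  #25 SA[25]=23  'ddecbdddaeeec'
  #26 SA[26]=24  'decbdddaeeec'
  #27 SA[27]=0  'eabaceeaebbaaedbcaccabcddecbdddaeeec'
  #28 SA[28]=6  'eaebbaaedbcaccabcddecbdddaeeec'
  #29 SA[29]=8  'ebbaaedbcaccabcddecbdddaeeec'
  #30 SA[30]=34  'ec'
  #31 SA[31]=25  'ecbdddaeeec'
  #32 SA[32]=13  'edbcaccabcddecbdddaeeec'
  #33 SA[33]=5  'eeaebbaaedbcaccabcddecbdddaeeec'
  #34 SA[34]=33  'eec'
  #35 SA[35]=32  'eeec'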